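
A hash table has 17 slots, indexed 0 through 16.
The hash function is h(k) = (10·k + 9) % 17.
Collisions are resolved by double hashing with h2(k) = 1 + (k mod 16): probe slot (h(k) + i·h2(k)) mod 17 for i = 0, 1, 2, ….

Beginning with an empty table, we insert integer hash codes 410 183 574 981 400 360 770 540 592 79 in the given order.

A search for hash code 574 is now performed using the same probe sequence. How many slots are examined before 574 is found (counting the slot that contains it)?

2

410 hashes to 12; slot 12 is free => place at 12.
183 hashes to 3; slot 3 is free => place at 3.
574 hashes to 3, h2=15; 3 taken => place at 1.
981 hashes to 10; slot 10 is free => place at 10.
400 hashes to 14; slot 14 is free => place at 14.
360 hashes to 5; slot 5 is free => place at 5.
770 hashes to 8; slot 8 is free => place at 8.
540 hashes to 3, h2=13; 3 taken => place at 16.
592 hashes to 13; slot 13 is free => place at 13.
79 hashes to 0; slot 0 is free => place at 0.
Table: [79, 574, —, 183, —, 360, —, —, 770, —, 981, —, 410, 592, 400, —, 540]
Lookup 574: h=3, h2=15, probe 3,1 → found at 1.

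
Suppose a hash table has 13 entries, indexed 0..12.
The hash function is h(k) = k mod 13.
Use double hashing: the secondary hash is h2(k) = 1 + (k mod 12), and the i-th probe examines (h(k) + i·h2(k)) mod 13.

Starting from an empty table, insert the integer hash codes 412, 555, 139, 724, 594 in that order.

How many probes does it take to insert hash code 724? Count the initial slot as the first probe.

412: h=9 → slot 9
555: h=9, h2=4, probe 9,0 → slot 0
139: h=9, h2=8, probe 9,4 → slot 4
724: h=9, h2=5, probe 9,1 → slot 1
594: h=9, h2=7, probe 9,3 → slot 3
Table: [555, 724, _, 594, 139, _, _, _, _, 412, _, _, _]

2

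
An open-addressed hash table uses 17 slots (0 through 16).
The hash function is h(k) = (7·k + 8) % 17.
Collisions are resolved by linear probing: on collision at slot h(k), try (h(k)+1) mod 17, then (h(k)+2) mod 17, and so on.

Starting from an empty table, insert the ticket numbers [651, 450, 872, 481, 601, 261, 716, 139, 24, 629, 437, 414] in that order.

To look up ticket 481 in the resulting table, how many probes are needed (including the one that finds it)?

Insert 651: h=9, slot 9 empty => index 9.
Insert 450: h=13, slot 13 empty => index 13.
Insert 872: h=9, slot 9 occupied => index 10.
Insert 481: h=9, slots 9,10 occupied => index 11.
Insert 601: h=16, slot 16 empty => index 16.
Insert 261: h=16, slot 16 occupied => index 0.
Insert 716: h=5, slot 5 empty => index 5.
Insert 139: h=12, slot 12 empty => index 12.
Insert 24: h=6, slot 6 empty => index 6.
Insert 629: h=8, slot 8 empty => index 8.
Insert 437: h=7, slot 7 empty => index 7.
Insert 414: h=16, slots 16,0 occupied => index 1.
Table: [261, 414, -, -, -, 716, 24, 437, 629, 651, 872, 481, 139, 450, -, -, 601]
Lookup 481: h=9, probe 9,10,11 → found at 11.

3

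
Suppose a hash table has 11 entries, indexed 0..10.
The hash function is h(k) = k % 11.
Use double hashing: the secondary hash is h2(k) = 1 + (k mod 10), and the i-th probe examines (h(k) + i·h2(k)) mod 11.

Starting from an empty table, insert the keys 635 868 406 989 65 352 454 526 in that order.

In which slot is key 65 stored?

5

635 hashes to 8; slot 8 is free -> place at 8.
868 hashes to 10; slot 10 is free -> place at 10.
406 hashes to 10, h2=7; 10 taken -> place at 6.
989 hashes to 10, h2=10; 10 taken -> place at 9.
65 hashes to 10, h2=6; 10 taken -> place at 5.
352 hashes to 0; slot 0 is free -> place at 0.
454 hashes to 3; slot 3 is free -> place at 3.
526 hashes to 9, h2=7; 9,5 taken -> place at 1.
Table: [352, 526, —, 454, —, 65, 406, —, 635, 989, 868]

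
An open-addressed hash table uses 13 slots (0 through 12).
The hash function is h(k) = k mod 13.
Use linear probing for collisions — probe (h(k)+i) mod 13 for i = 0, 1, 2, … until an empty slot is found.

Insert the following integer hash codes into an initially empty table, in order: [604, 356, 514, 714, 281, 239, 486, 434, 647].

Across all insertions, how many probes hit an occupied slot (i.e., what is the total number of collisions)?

Insert 604: h=6, slot 6 empty -> index 6.
Insert 356: h=5, slot 5 empty -> index 5.
Insert 514: h=7, slot 7 empty -> index 7.
Insert 714: h=12, slot 12 empty -> index 12.
Insert 281: h=8, slot 8 empty -> index 8.
Insert 239: h=5, slots 5,6,7,8 occupied -> index 9.
Insert 486: h=5, slots 5,6,7,8,9 occupied -> index 10.
Insert 434: h=5, slots 5,6,7,8,9,10 occupied -> index 11.
Insert 647: h=10, slots 10,11,12 occupied -> index 0.
Table: [647, -, -, -, -, 356, 604, 514, 281, 239, 486, 434, 714]

18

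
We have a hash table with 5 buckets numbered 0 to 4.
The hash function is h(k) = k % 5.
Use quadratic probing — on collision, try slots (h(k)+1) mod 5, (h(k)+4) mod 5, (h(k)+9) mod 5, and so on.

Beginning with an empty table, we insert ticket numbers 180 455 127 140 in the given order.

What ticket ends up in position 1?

455

180: h=0 => slot 0
455: h=0, probe 0,1 => slot 1
127: h=2 => slot 2
140: h=0, probe 0,1,4 => slot 4
Table: [180, 455, 127, _, 140]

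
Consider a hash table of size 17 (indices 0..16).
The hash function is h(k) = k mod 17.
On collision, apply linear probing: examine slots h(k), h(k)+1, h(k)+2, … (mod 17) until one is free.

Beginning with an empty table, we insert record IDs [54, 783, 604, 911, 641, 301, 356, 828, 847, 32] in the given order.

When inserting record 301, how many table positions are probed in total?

2

54 hashes to 3; slot 3 is free -> place at 3.
783 hashes to 1; slot 1 is free -> place at 1.
604 hashes to 9; slot 9 is free -> place at 9.
911 hashes to 10; slot 10 is free -> place at 10.
641 hashes to 12; slot 12 is free -> place at 12.
301 hashes to 12; 12 taken -> place at 13.
356 hashes to 16; slot 16 is free -> place at 16.
828 hashes to 12; 12,13 taken -> place at 14.
847 hashes to 14; 14 taken -> place at 15.
32 hashes to 15; 15,16 taken -> place at 0.
Table: [32, 783, ∅, 54, ∅, ∅, ∅, ∅, ∅, 604, 911, ∅, 641, 301, 828, 847, 356]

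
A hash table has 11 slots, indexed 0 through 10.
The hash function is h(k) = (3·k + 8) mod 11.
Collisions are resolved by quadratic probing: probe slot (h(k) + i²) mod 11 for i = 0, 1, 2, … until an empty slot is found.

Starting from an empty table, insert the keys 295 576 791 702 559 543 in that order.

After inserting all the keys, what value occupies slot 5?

295: h=2 -> slot 2
576: h=9 -> slot 9
791: h=5 -> slot 5
702: h=2, probe 2,3 -> slot 3
559: h=2, probe 2,3,6 -> slot 6
543: h=9, probe 9,10 -> slot 10
Table: [_, _, 295, 702, _, 791, 559, _, _, 576, 543]

791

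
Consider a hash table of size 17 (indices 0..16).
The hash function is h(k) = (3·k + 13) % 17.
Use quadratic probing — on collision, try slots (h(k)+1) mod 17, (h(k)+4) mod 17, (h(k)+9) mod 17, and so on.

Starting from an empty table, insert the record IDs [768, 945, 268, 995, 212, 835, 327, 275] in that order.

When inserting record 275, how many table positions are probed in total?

768: h=5 → slot 5
945: h=9 → slot 9
268: h=1 → slot 1
995: h=6 → slot 6
212: h=3 → slot 3
835: h=2 → slot 2
327: h=8 → slot 8
275: h=5, probe 5,6,9,14 → slot 14
Table: [_, 268, 835, 212, _, 768, 995, _, 327, 945, _, _, _, _, 275, _, _]

4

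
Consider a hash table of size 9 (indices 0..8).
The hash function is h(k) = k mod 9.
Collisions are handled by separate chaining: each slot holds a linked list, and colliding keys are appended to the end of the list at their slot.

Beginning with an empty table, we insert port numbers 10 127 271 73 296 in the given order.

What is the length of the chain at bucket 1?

4

10 → bucket 1
127 → bucket 1 (collision)
271 → bucket 1 (collision)
73 → bucket 1 (collision)
296 → bucket 8
Final buckets:
0: -
1: 10 -> 127 -> 271 -> 73
2: -
3: -
4: -
5: -
6: -
7: -
8: 296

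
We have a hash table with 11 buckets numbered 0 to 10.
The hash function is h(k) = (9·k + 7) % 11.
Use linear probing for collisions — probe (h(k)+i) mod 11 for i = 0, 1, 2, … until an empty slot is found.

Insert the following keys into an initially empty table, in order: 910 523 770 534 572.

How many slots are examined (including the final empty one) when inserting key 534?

3

Insert 910: h=2, slot 2 empty -> index 2.
Insert 523: h=6, slot 6 empty -> index 6.
Insert 770: h=7, slot 7 empty -> index 7.
Insert 534: h=6, slots 6,7 occupied -> index 8.
Insert 572: h=7, slots 7,8 occupied -> index 9.
Table: [∅, ∅, 910, ∅, ∅, ∅, 523, 770, 534, 572, ∅]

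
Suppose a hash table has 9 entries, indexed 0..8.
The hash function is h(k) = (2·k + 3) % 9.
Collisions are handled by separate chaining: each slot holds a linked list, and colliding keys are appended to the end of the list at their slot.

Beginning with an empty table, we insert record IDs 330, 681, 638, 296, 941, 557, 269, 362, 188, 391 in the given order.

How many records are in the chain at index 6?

2

Insert 330: h=6, bucket 6 empty → new chain.
Insert 681: h=6, bucket 6 nonempty → append to chain.
Insert 638: h=1, bucket 1 empty → new chain.
Insert 296: h=1, bucket 1 nonempty → append to chain.
Insert 941: h=4, bucket 4 empty → new chain.
Insert 557: h=1, bucket 1 nonempty → append to chain.
Insert 269: h=1, bucket 1 nonempty → append to chain.
Insert 362: h=7, bucket 7 empty → new chain.
Insert 188: h=1, bucket 1 nonempty → append to chain.
Insert 391: h=2, bucket 2 empty → new chain.
Final buckets:
0: —
1: 638 -> 296 -> 557 -> 269 -> 188
2: 391
3: —
4: 941
5: —
6: 330 -> 681
7: 362
8: —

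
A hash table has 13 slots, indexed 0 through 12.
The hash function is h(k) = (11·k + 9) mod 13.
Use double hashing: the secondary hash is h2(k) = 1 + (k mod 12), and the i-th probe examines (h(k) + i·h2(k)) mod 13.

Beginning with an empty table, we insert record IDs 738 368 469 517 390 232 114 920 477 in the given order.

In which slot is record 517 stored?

4

Insert 738: h=2, slot 2 empty → index 2.
Insert 368: h=1, slot 1 empty → index 1.
Insert 469: h=7, slot 7 empty → index 7.
Insert 517: h=2, h2=2, slot 2 occupied → index 4.
Insert 390: h=9, slot 9 empty → index 9.
Insert 232: h=0, slot 0 empty → index 0.
Insert 114: h=2, h2=7, slots 2,9 occupied → index 3.
Insert 920: h=2, h2=9, slot 2 occupied → index 11.
Insert 477: h=4, h2=10, slots 4,1,11 occupied → index 8.
Table: [232, 368, 738, 114, 517, -, -, 469, 477, 390, -, 920, -]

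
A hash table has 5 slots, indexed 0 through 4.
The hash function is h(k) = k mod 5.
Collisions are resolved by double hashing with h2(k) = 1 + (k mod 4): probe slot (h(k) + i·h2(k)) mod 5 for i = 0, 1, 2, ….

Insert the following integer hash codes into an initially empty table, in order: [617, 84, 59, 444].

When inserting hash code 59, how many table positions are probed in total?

2

617: h=2 => slot 2
84: h=4 => slot 4
59: h=4, h2=4, probe 4,3 => slot 3
444: h=4, h2=1, probe 4,0 => slot 0
Table: [444, —, 617, 59, 84]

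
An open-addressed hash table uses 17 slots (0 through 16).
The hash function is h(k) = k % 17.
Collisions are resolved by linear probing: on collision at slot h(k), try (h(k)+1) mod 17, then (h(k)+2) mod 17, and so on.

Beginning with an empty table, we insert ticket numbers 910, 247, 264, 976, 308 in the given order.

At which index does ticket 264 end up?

11

910: h=9 → slot 9
247: h=9, probe 9,10 → slot 10
264: h=9, probe 9,10,11 → slot 11
976: h=7 → slot 7
308: h=2 → slot 2
Table: [—, —, 308, —, —, —, —, 976, —, 910, 247, 264, —, —, —, —, —]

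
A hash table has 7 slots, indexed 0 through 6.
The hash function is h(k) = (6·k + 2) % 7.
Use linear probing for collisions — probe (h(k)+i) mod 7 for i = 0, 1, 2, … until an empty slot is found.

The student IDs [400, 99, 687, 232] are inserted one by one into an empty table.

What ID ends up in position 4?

Insert 400: h=1, slot 1 empty => index 1.
Insert 99: h=1, slot 1 occupied => index 2.
Insert 687: h=1, slots 1,2 occupied => index 3.
Insert 232: h=1, slots 1,2,3 occupied => index 4.
Table: [—, 400, 99, 687, 232, —, —]

232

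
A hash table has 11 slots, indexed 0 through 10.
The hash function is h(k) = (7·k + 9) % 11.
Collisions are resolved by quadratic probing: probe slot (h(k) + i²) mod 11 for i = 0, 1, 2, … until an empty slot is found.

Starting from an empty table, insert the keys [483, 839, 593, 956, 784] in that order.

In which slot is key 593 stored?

3

483 hashes to 2; slot 2 is free => place at 2.
839 hashes to 8; slot 8 is free => place at 8.
593 hashes to 2; 2 taken => place at 3.
956 hashes to 2; 2,3 taken => place at 6.
784 hashes to 8; 8 taken => place at 9.
Table: [_, _, 483, 593, _, _, 956, _, 839, 784, _]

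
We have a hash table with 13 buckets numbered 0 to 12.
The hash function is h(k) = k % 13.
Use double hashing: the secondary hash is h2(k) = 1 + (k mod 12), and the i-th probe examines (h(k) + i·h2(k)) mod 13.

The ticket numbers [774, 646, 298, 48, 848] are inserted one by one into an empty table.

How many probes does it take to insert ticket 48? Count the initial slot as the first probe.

774: h=7 => slot 7
646: h=9 => slot 9
298: h=12 => slot 12
48: h=9, h2=1, probe 9,10 => slot 10
848: h=3 => slot 3
Table: [∅, ∅, ∅, 848, ∅, ∅, ∅, 774, ∅, 646, 48, ∅, 298]

2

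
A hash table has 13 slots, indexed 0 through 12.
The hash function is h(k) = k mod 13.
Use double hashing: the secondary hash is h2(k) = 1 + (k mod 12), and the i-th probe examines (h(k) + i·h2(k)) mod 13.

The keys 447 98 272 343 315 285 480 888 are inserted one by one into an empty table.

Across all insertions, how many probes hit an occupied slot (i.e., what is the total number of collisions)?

4

447 hashes to 5; slot 5 is free → place at 5.
98 hashes to 7; slot 7 is free → place at 7.
272 hashes to 12; slot 12 is free → place at 12.
343 hashes to 5, h2=8; 5 taken → place at 0.
315 hashes to 3; slot 3 is free → place at 3.
285 hashes to 12, h2=10; 12 taken → place at 9.
480 hashes to 12, h2=1; 12,0 taken → place at 1.
888 hashes to 4; slot 4 is free → place at 4.
Table: [343, 480, -, 315, 888, 447, -, 98, -, 285, -, -, 272]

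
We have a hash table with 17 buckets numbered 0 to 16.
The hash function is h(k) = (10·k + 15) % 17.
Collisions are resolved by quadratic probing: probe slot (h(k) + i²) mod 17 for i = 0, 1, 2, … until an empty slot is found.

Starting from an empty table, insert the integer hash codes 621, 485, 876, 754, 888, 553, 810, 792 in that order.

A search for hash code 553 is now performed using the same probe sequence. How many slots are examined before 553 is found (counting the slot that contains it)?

4

621 hashes to 3; slot 3 is free → place at 3.
485 hashes to 3; 3 taken → place at 4.
876 hashes to 3; 3,4 taken → place at 7.
754 hashes to 7; 7 taken → place at 8.
888 hashes to 4; 4 taken → place at 5.
553 hashes to 3; 3,4,7 taken → place at 12.
810 hashes to 6; slot 6 is free → place at 6.
792 hashes to 13; slot 13 is free → place at 13.
Table: [., ., ., 621, 485, 888, 810, 876, 754, ., ., ., 553, 792, ., ., .]
Lookup 553: h=3, probe 3,4,7,12 → found at 12.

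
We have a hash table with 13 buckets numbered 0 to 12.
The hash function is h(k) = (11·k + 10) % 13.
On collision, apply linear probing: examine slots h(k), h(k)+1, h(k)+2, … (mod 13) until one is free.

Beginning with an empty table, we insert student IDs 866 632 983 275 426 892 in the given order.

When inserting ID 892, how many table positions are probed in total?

866 hashes to 7; slot 7 is free => place at 7.
632 hashes to 7; 7 taken => place at 8.
983 hashes to 7; 7,8 taken => place at 9.
275 hashes to 6; slot 6 is free => place at 6.
426 hashes to 3; slot 3 is free => place at 3.
892 hashes to 7; 7,8,9 taken => place at 10.
Table: [-, -, -, 426, -, -, 275, 866, 632, 983, 892, -, -]

4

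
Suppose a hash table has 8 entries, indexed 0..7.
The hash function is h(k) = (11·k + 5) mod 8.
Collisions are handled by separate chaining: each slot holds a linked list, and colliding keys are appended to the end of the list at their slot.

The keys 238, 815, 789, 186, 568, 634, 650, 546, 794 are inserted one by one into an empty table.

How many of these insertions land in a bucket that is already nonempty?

Insert 238: h=7, bucket 7 empty → new chain.
Insert 815: h=2, bucket 2 empty → new chain.
Insert 789: h=4, bucket 4 empty → new chain.
Insert 186: h=3, bucket 3 empty → new chain.
Insert 568: h=5, bucket 5 empty → new chain.
Insert 634: h=3, bucket 3 nonempty → append to chain.
Insert 650: h=3, bucket 3 nonempty → append to chain.
Insert 546: h=3, bucket 3 nonempty → append to chain.
Insert 794: h=3, bucket 3 nonempty → append to chain.
Final buckets:
0: -
1: -
2: 815
3: 186 -> 634 -> 650 -> 546 -> 794
4: 789
5: 568
6: -
7: 238

4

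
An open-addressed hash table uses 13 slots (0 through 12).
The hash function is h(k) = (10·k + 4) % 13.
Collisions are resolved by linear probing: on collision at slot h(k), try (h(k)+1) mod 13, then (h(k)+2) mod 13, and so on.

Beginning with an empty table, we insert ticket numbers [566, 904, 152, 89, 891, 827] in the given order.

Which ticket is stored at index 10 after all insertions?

904

566 hashes to 9; slot 9 is free => place at 9.
904 hashes to 9; 9 taken => place at 10.
152 hashes to 3; slot 3 is free => place at 3.
89 hashes to 10; 10 taken => place at 11.
891 hashes to 9; 9,10,11 taken => place at 12.
827 hashes to 6; slot 6 is free => place at 6.
Table: [∅, ∅, ∅, 152, ∅, ∅, 827, ∅, ∅, 566, 904, 89, 891]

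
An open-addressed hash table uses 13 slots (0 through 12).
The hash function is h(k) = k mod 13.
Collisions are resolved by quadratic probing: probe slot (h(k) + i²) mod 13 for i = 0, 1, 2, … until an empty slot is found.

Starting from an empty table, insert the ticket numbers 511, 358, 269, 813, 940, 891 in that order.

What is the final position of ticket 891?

Insert 511: h=4, slot 4 empty → index 4.
Insert 358: h=7, slot 7 empty → index 7.
Insert 269: h=9, slot 9 empty → index 9.
Insert 813: h=7, slot 7 occupied → index 8.
Insert 940: h=4, slot 4 occupied → index 5.
Insert 891: h=7, slots 7,8 occupied → index 11.
Table: [., ., ., ., 511, 940, ., 358, 813, 269, ., 891, .]

11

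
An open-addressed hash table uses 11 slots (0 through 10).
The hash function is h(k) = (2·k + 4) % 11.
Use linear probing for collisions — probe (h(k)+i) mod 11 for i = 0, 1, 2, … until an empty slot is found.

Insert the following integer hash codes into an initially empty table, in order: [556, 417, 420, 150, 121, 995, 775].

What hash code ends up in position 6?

Insert 556: h=5, slot 5 empty -> index 5.
Insert 417: h=2, slot 2 empty -> index 2.
Insert 420: h=8, slot 8 empty -> index 8.
Insert 150: h=7, slot 7 empty -> index 7.
Insert 121: h=4, slot 4 empty -> index 4.
Insert 995: h=3, slot 3 empty -> index 3.
Insert 775: h=3, slots 3,4,5 occupied -> index 6.
Table: [∅, ∅, 417, 995, 121, 556, 775, 150, 420, ∅, ∅]

775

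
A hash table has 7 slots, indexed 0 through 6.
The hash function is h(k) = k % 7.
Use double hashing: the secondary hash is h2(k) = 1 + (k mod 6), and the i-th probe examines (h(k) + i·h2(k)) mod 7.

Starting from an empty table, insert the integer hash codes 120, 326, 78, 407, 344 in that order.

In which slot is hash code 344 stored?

Insert 120: h=1, slot 1 empty -> index 1.
Insert 326: h=4, slot 4 empty -> index 4.
Insert 78: h=1, h2=1, slot 1 occupied -> index 2.
Insert 407: h=1, h2=6, slot 1 occupied -> index 0.
Insert 344: h=1, h2=3, slots 1,4,0 occupied -> index 3.
Table: [407, 120, 78, 344, 326, ∅, ∅]

3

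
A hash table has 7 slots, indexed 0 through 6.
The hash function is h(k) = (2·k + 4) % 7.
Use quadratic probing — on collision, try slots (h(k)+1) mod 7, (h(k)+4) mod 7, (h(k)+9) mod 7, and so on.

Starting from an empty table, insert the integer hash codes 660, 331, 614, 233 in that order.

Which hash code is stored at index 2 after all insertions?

331

660 hashes to 1; slot 1 is free → place at 1.
331 hashes to 1; 1 taken → place at 2.
614 hashes to 0; slot 0 is free → place at 0.
233 hashes to 1; 1,2 taken → place at 5.
Table: [614, 660, 331, _, _, 233, _]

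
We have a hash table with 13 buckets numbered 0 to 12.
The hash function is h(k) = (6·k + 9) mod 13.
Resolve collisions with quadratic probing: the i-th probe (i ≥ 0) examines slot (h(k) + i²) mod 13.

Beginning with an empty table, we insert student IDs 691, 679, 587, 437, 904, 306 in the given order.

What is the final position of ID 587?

691: h=8 => slot 8
679: h=1 => slot 1
587: h=8, probe 8,9 => slot 9
437: h=5 => slot 5
904: h=12 => slot 12
306: h=12, probe 12,0 => slot 0
Table: [306, 679, ∅, ∅, ∅, 437, ∅, ∅, 691, 587, ∅, ∅, 904]

9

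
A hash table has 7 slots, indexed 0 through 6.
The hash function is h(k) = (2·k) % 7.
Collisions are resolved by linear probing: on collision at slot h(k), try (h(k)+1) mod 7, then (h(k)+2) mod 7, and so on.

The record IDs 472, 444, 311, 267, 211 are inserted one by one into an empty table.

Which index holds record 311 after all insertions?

1

472: h=6 -> slot 6
444: h=6, probe 6,0 -> slot 0
311: h=6, probe 6,0,1 -> slot 1
267: h=2 -> slot 2
211: h=2, probe 2,3 -> slot 3
Table: [444, 311, 267, 211, —, —, 472]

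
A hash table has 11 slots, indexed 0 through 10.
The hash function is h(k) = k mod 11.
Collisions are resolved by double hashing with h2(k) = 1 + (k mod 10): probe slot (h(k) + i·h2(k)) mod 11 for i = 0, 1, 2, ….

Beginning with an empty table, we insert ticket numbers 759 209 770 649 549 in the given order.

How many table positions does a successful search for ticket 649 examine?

Insert 759: h=0, slot 0 empty -> index 0.
Insert 209: h=0, h2=10, slot 0 occupied -> index 10.
Insert 770: h=0, h2=1, slot 0 occupied -> index 1.
Insert 649: h=0, h2=10, slots 0,10 occupied -> index 9.
Insert 549: h=10, h2=10, slots 10,9 occupied -> index 8.
Table: [759, 770, -, -, -, -, -, -, 549, 649, 209]
Lookup 649: h=0, h2=10, probe 0,10,9 → found at 9.

3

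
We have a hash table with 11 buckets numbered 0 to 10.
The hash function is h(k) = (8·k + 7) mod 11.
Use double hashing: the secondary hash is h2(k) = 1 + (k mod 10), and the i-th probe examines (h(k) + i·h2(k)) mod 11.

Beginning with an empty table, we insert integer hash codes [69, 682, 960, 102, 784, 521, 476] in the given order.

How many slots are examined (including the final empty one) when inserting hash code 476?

2

Insert 69: h=9, slot 9 empty -> index 9.
Insert 682: h=7, slot 7 empty -> index 7.
Insert 960: h=9, h2=1, slot 9 occupied -> index 10.
Insert 102: h=9, h2=3, slot 9 occupied -> index 1.
Insert 784: h=9, h2=5, slot 9 occupied -> index 3.
Insert 521: h=6, slot 6 empty -> index 6.
Insert 476: h=9, h2=7, slot 9 occupied -> index 5.
Table: [—, 102, —, 784, —, 476, 521, 682, —, 69, 960]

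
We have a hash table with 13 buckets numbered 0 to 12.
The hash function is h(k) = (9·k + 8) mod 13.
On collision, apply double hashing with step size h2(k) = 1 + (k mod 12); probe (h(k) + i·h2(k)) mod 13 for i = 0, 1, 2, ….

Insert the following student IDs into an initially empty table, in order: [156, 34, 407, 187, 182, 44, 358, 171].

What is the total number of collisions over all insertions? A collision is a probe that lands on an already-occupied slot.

156: h=8 -> slot 8
34: h=2 -> slot 2
407: h=5 -> slot 5
187: h=1 -> slot 1
182: h=8, h2=3, probe 8,11 -> slot 11
44: h=1, h2=9, probe 1,10 -> slot 10
358: h=6 -> slot 6
171: h=0 -> slot 0
Table: [171, 187, 34, -, -, 407, 358, -, 156, -, 44, 182, -]

2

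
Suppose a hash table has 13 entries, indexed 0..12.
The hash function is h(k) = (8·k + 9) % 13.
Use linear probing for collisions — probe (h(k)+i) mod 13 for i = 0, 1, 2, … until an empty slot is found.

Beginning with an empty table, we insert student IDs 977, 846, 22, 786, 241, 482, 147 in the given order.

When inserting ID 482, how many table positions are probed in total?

977 hashes to 12; slot 12 is free -> place at 12.
846 hashes to 4; slot 4 is free -> place at 4.
22 hashes to 3; slot 3 is free -> place at 3.
786 hashes to 5; slot 5 is free -> place at 5.
241 hashes to 0; slot 0 is free -> place at 0.
482 hashes to 4; 4,5 taken -> place at 6.
147 hashes to 2; slot 2 is free -> place at 2.
Table: [241, ., 147, 22, 846, 786, 482, ., ., ., ., ., 977]

3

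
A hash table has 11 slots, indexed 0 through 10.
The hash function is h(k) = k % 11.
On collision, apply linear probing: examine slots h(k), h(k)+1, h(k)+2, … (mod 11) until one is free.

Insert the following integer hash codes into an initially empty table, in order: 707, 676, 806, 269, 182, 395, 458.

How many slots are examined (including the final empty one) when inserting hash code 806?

707 hashes to 3; slot 3 is free → place at 3.
676 hashes to 5; slot 5 is free → place at 5.
806 hashes to 3; 3 taken → place at 4.
269 hashes to 5; 5 taken → place at 6.
182 hashes to 6; 6 taken → place at 7.
395 hashes to 10; slot 10 is free → place at 10.
458 hashes to 7; 7 taken → place at 8.
Table: [-, -, -, 707, 806, 676, 269, 182, 458, -, 395]

2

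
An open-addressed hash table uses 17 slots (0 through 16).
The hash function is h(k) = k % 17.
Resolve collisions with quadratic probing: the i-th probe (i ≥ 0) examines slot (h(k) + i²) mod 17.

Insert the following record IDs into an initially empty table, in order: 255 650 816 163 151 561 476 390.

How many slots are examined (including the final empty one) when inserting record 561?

255: h=0 -> slot 0
650: h=4 -> slot 4
816: h=0, probe 0,1 -> slot 1
163: h=10 -> slot 10
151: h=15 -> slot 15
561: h=0, probe 0,1,4,9 -> slot 9
476: h=0, probe 0,1,4,9,16 -> slot 16
390: h=16, probe 16,0,3 -> slot 3
Table: [255, 816, _, 390, 650, _, _, _, _, 561, 163, _, _, _, _, 151, 476]

4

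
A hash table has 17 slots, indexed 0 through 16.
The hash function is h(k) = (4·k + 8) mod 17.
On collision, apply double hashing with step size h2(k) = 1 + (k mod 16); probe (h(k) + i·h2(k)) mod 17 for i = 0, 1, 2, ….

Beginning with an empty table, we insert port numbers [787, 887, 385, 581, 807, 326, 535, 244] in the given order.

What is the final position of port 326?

10

787: h=11 → slot 11
887: h=3 → slot 3
385: h=1 → slot 1
581: h=3, h2=6, probe 3,9 → slot 9
807: h=6 → slot 6
326: h=3, h2=7, probe 3,10 → slot 10
535: h=6, h2=8, probe 6,14 → slot 14
244: h=15 → slot 15
Table: [—, 385, —, 887, —, —, 807, —, —, 581, 326, 787, —, —, 535, 244, —]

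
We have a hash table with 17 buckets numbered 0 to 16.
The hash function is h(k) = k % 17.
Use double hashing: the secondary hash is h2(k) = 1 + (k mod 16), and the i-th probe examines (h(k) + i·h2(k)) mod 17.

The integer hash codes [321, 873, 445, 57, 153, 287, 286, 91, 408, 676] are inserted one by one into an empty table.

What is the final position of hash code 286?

12

321 hashes to 15; slot 15 is free -> place at 15.
873 hashes to 6; slot 6 is free -> place at 6.
445 hashes to 3; slot 3 is free -> place at 3.
57 hashes to 6, h2=10; 6 taken -> place at 16.
153 hashes to 0; slot 0 is free -> place at 0.
287 hashes to 15, h2=16; 15 taken -> place at 14.
286 hashes to 14, h2=15; 14 taken -> place at 12.
91 hashes to 6, h2=12; 6 taken -> place at 1.
408 hashes to 0, h2=9; 0 taken -> place at 9.
676 hashes to 13; slot 13 is free -> place at 13.
Table: [153, 91, ., 445, ., ., 873, ., ., 408, ., ., 286, 676, 287, 321, 57]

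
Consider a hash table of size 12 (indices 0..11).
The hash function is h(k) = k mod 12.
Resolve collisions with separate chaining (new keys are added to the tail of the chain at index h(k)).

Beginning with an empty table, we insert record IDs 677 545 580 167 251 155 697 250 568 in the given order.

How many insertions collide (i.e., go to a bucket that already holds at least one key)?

4

Insert 677: h=5, bucket 5 empty -> new chain.
Insert 545: h=5, bucket 5 nonempty -> append to chain.
Insert 580: h=4, bucket 4 empty -> new chain.
Insert 167: h=11, bucket 11 empty -> new chain.
Insert 251: h=11, bucket 11 nonempty -> append to chain.
Insert 155: h=11, bucket 11 nonempty -> append to chain.
Insert 697: h=1, bucket 1 empty -> new chain.
Insert 250: h=10, bucket 10 empty -> new chain.
Insert 568: h=4, bucket 4 nonempty -> append to chain.
Final buckets:
0: .
1: 697
2: .
3: .
4: 580 -> 568
5: 677 -> 545
6: .
7: .
8: .
9: .
10: 250
11: 167 -> 251 -> 155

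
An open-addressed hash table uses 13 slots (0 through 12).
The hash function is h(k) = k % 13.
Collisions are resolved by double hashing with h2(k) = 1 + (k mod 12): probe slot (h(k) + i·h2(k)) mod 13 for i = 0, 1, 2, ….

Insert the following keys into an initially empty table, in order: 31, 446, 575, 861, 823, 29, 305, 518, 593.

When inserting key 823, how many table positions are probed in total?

Insert 31: h=5, slot 5 empty -> index 5.
Insert 446: h=4, slot 4 empty -> index 4.
Insert 575: h=3, slot 3 empty -> index 3.
Insert 861: h=3, h2=10, slot 3 occupied -> index 0.
Insert 823: h=4, h2=8, slot 4 occupied -> index 12.
Insert 29: h=3, h2=6, slot 3 occupied -> index 9.
Insert 305: h=6, slot 6 empty -> index 6.
Insert 518: h=11, slot 11 empty -> index 11.
Insert 593: h=8, slot 8 empty -> index 8.
Table: [861, _, _, 575, 446, 31, 305, _, 593, 29, _, 518, 823]

2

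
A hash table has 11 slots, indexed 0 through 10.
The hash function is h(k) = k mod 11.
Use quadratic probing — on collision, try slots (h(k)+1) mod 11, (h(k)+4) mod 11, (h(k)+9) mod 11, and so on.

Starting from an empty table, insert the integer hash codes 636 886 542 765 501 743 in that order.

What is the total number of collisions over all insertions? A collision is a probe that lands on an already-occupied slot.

6

Insert 636: h=9, slot 9 empty → index 9.
Insert 886: h=6, slot 6 empty → index 6.
Insert 542: h=3, slot 3 empty → index 3.
Insert 765: h=6, slot 6 occupied → index 7.
Insert 501: h=6, slots 6,7 occupied → index 10.
Insert 743: h=6, slots 6,7,10 occupied → index 4.
Table: [-, -, -, 542, 743, -, 886, 765, -, 636, 501]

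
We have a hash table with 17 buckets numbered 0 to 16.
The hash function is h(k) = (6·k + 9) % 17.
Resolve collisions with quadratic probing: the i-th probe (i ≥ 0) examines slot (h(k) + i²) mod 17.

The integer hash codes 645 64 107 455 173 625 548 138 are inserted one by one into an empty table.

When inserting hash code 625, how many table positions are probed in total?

4

645: h=3 → slot 3
64: h=2 → slot 2
107: h=5 → slot 5
455: h=2, probe 2,3,6 → slot 6
173: h=10 → slot 10
625: h=2, probe 2,3,6,11 → slot 11
548: h=16 → slot 16
138: h=4 → slot 4
Table: [—, —, 64, 645, 138, 107, 455, —, —, —, 173, 625, —, —, —, —, 548]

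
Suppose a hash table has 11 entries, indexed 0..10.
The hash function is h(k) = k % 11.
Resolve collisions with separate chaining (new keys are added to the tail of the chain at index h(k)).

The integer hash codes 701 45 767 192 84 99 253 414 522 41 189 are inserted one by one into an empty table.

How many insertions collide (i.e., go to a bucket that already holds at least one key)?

5

Insert 701: h=8, bucket 8 empty -> new chain.
Insert 45: h=1, bucket 1 empty -> new chain.
Insert 767: h=8, bucket 8 nonempty -> append to chain.
Insert 192: h=5, bucket 5 empty -> new chain.
Insert 84: h=7, bucket 7 empty -> new chain.
Insert 99: h=0, bucket 0 empty -> new chain.
Insert 253: h=0, bucket 0 nonempty -> append to chain.
Insert 414: h=7, bucket 7 nonempty -> append to chain.
Insert 522: h=5, bucket 5 nonempty -> append to chain.
Insert 41: h=8, bucket 8 nonempty -> append to chain.
Insert 189: h=2, bucket 2 empty -> new chain.
Final buckets:
0: 99 -> 253
1: 45
2: 189
3: .
4: .
5: 192 -> 522
6: .
7: 84 -> 414
8: 701 -> 767 -> 41
9: .
10: .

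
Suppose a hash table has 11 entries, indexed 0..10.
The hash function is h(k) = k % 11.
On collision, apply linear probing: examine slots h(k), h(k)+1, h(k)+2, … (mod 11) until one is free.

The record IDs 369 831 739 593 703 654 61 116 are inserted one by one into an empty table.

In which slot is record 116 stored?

9

369: h=6 => slot 6
831: h=6, probe 6,7 => slot 7
739: h=2 => slot 2
593: h=10 => slot 10
703: h=10, probe 10,0 => slot 0
654: h=5 => slot 5
61: h=6, probe 6,7,8 => slot 8
116: h=6, probe 6,7,8,9 => slot 9
Table: [703, _, 739, _, _, 654, 369, 831, 61, 116, 593]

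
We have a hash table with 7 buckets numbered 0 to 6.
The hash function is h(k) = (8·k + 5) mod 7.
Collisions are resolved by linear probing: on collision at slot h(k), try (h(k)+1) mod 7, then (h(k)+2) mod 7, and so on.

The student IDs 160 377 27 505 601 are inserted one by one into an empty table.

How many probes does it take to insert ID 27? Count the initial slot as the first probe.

3

Insert 160: h=4, slot 4 empty => index 4.
Insert 377: h=4, slot 4 occupied => index 5.
Insert 27: h=4, slots 4,5 occupied => index 6.
Insert 505: h=6, slot 6 occupied => index 0.
Insert 601: h=4, slots 4,5,6,0 occupied => index 1.
Table: [505, 601, —, —, 160, 377, 27]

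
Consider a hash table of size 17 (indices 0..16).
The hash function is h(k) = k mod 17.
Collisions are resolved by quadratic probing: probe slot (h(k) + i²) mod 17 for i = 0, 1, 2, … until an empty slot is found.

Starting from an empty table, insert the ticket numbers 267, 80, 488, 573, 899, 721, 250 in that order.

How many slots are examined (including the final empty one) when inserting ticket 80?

2

Insert 267: h=12, slot 12 empty => index 12.
Insert 80: h=12, slot 12 occupied => index 13.
Insert 488: h=12, slots 12,13 occupied => index 16.
Insert 573: h=12, slots 12,13,16 occupied => index 4.
Insert 899: h=15, slot 15 empty => index 15.
Insert 721: h=7, slot 7 empty => index 7.
Insert 250: h=12, slots 12,13,16,4 occupied => index 11.
Table: [-, -, -, -, 573, -, -, 721, -, -, -, 250, 267, 80, -, 899, 488]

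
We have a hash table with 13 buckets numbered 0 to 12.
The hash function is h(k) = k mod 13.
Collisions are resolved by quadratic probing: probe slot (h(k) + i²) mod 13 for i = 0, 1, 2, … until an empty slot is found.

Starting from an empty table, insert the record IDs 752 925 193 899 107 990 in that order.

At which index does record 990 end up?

6

752 hashes to 11; slot 11 is free -> place at 11.
925 hashes to 2; slot 2 is free -> place at 2.
193 hashes to 11; 11 taken -> place at 12.
899 hashes to 2; 2 taken -> place at 3.
107 hashes to 3; 3 taken -> place at 4.
990 hashes to 2; 2,3 taken -> place at 6.
Table: [∅, ∅, 925, 899, 107, ∅, 990, ∅, ∅, ∅, ∅, 752, 193]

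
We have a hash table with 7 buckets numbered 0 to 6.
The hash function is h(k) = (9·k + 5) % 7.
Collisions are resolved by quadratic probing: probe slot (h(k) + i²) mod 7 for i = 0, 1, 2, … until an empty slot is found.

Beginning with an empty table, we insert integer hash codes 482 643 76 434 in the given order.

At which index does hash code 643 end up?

4

482: h=3 => slot 3
643: h=3, probe 3,4 => slot 4
76: h=3, probe 3,4,0 => slot 0
434: h=5 => slot 5
Table: [76, ., ., 482, 643, 434, .]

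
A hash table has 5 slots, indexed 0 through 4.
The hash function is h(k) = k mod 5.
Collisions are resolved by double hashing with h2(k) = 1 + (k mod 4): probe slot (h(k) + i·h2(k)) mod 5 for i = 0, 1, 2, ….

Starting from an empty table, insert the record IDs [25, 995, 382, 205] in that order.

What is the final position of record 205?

1

Insert 25: h=0, slot 0 empty → index 0.
Insert 995: h=0, h2=4, slot 0 occupied → index 4.
Insert 382: h=2, slot 2 empty → index 2.
Insert 205: h=0, h2=2, slots 0,2,4 occupied → index 1.
Table: [25, 205, 382, _, 995]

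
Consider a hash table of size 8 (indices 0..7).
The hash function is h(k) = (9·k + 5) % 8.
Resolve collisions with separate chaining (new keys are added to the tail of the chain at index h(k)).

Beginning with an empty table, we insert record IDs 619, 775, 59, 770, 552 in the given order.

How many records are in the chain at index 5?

619 → bucket 0
775 → bucket 4
59 → bucket 0 (collision)
770 → bucket 7
552 → bucket 5
Final buckets:
0: 619 -> 59
1: .
2: .
3: .
4: 775
5: 552
6: .
7: 770

1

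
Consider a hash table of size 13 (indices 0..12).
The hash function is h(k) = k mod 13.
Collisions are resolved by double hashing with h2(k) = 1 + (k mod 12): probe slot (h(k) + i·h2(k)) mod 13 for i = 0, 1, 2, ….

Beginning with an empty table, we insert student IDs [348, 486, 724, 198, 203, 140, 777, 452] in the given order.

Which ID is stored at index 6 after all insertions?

Insert 348: h=10, slot 10 empty -> index 10.
Insert 486: h=5, slot 5 empty -> index 5.
Insert 724: h=9, slot 9 empty -> index 9.
Insert 198: h=3, slot 3 empty -> index 3.
Insert 203: h=8, slot 8 empty -> index 8.
Insert 140: h=10, h2=9, slot 10 occupied -> index 6.
Insert 777: h=10, h2=10, slot 10 occupied -> index 7.
Insert 452: h=10, h2=9, slots 10,6 occupied -> index 2.
Table: [∅, ∅, 452, 198, ∅, 486, 140, 777, 203, 724, 348, ∅, ∅]

140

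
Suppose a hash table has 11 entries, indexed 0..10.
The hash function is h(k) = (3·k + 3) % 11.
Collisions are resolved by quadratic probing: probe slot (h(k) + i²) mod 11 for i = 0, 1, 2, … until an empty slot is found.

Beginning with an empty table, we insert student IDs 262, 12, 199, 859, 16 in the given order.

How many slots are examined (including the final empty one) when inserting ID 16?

262: h=8 => slot 8
12: h=6 => slot 6
199: h=6, probe 6,7 => slot 7
859: h=6, probe 6,7,10 => slot 10
16: h=7, probe 7,8,0 => slot 0
Table: [16, _, _, _, _, _, 12, 199, 262, _, 859]

3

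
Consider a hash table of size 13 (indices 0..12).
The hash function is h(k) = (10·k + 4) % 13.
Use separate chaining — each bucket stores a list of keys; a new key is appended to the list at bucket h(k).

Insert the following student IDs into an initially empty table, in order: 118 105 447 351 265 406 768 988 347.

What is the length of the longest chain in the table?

118 → bucket 1
105 → bucket 1 (collision)
447 → bucket 2
351 → bucket 4
265 → bucket 2 (collision)
406 → bucket 8
768 → bucket 1 (collision)
988 → bucket 4 (collision)
347 → bucket 3
Final buckets:
0: —
1: 118 -> 105 -> 768
2: 447 -> 265
3: 347
4: 351 -> 988
5: —
6: —
7: —
8: 406
9: —
10: —
11: —
12: —

3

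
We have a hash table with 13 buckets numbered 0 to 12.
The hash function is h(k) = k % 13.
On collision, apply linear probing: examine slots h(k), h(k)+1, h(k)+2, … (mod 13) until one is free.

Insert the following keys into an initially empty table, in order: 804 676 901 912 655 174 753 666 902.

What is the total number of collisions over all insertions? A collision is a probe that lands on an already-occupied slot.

804 hashes to 11; slot 11 is free → place at 11.
676 hashes to 0; slot 0 is free → place at 0.
901 hashes to 4; slot 4 is free → place at 4.
912 hashes to 2; slot 2 is free → place at 2.
655 hashes to 5; slot 5 is free → place at 5.
174 hashes to 5; 5 taken → place at 6.
753 hashes to 12; slot 12 is free → place at 12.
666 hashes to 3; slot 3 is free → place at 3.
902 hashes to 5; 5,6 taken → place at 7.
Table: [676, _, 912, 666, 901, 655, 174, 902, _, _, _, 804, 753]

3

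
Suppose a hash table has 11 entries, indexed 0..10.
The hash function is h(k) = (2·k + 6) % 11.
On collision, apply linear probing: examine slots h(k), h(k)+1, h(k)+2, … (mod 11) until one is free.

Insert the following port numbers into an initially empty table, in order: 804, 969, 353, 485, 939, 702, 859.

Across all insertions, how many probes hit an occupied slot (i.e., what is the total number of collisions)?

804 hashes to 8; slot 8 is free → place at 8.
969 hashes to 8; 8 taken → place at 9.
353 hashes to 8; 8,9 taken → place at 10.
485 hashes to 8; 8,9,10 taken → place at 0.
939 hashes to 3; slot 3 is free → place at 3.
702 hashes to 2; slot 2 is free → place at 2.
859 hashes to 8; 8,9,10,0 taken → place at 1.
Table: [485, 859, 702, 939, -, -, -, -, 804, 969, 353]

10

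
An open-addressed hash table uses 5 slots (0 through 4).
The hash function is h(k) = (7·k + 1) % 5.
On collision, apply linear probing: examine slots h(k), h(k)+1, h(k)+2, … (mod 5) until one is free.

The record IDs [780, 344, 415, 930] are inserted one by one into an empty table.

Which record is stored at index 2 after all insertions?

780: h=1 => slot 1
344: h=4 => slot 4
415: h=1, probe 1,2 => slot 2
930: h=1, probe 1,2,3 => slot 3
Table: [∅, 780, 415, 930, 344]

415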